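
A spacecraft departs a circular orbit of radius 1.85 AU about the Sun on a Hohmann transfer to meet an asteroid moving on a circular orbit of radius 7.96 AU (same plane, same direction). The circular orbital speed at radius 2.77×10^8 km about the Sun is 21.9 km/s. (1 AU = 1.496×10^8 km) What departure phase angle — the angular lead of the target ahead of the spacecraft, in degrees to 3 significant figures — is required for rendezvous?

From the circular-orbit relation v² = μ/r at r = 2.77×10^8 km: μ = v²r = (21.9)² × 2.77×10^8 = 1.32852×10^11 km³/s².
In km: r₁ = 1.85 × 1.496×10^8 = 2.7676×10^8 km; r₂ = 7.96 × 1.496×10^8 = 1.190816×10^9 km.
The Hohmann ellipse has a_t = (r₁ + r₂)/2 = 7.33788×10^8 km.
Transfer time t = π√(a_t³/μ) = 1.71325×10^8 s.
The target's mean motion on its circular orbit is ω₂ = √(μ/r₂³) = 8.86986×10^-9 rad/s.
Angle swept by the target during transfer: ω₂·t = 1.5196 rad = 87.07°.
Arrival is 180° from departure on the ellipse, so φ = 180° − 87.07° = 92.9°.

φ = 92.9°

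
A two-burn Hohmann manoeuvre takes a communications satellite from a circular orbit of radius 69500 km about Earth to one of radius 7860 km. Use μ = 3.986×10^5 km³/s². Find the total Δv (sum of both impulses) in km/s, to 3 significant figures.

Δv = 3.74 km/s

Transfer-ellipse semi-major axis a_t = (r₁ + r₂)/2 = (69500 + 7860)/2 = 38680 km.
Circular speed at r₁: v₁ = √(μ/r₁) = √(3.986×10^5/69500) = 2.39484 km/s.
Transfer-orbit speed at r₁ (vis-viva): v_a = √[μ(2/r₁ − 1/a_t)] = 1.07955 km/s.
First burn Δv₁ = |v_a − v₁| = 1.3153 km/s.
Circular speed at r₂: v₂ = √(μ/r₂) = 7.1213 km/s.
Transfer-orbit speed at r₂: v_p = √[μ(2/r₂ − 1/a_t)] = 9.5457 km/s.
Second burn Δv₂ = |v₂ − v_p| = 2.4244 km/s.
Total Δv = Δv₁ + Δv₂ = 3.740 km/s.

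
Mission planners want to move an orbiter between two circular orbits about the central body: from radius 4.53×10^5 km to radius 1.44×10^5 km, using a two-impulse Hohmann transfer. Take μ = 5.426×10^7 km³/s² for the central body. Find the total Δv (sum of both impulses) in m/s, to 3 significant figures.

Δv = 7840 m/s

The Hohmann ellipse has a_t = (r₁ + r₂)/2 = 2.985×10^5 km.
At r₁ the circular-orbit speed is v₁ = √(μ/r₁) = 10.94437 km/s.
Transfer-orbit speed at r₁ (vis-viva): v_a = √[μ(2/r₁ − 1/a_t)] = 7.601510 km/s.
First burn Δv₁ = |v_a − v₁| = 3.34286 km/s.
At r₂, v₂ = √(μ/r₂) = 19.4115 km/s.
Transfer-orbit speed at r₂: v_p = √[μ(2/r₂ − 1/a_t)] = 23.9131 km/s.
Second burn Δv₂ = |v₂ − v_p| = 4.50160 km/s.
Total Δv = Δv₁ + Δv₂ = 7.844 km/s.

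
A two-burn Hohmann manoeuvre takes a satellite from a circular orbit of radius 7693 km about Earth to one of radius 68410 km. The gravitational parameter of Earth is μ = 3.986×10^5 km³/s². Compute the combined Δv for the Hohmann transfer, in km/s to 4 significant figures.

Δv = 3.782 km/s

Semi-major axis of the transfer orbit: a_t = (7693 + 68410)/2 = 38051.5 km.
At r₁ the circular-orbit speed is v₁ = √(μ/r₁) = 7.198148 km/s.
On the transfer ellipse at r₁, v² = μ(2/r − 1/a) gives v_p = √[μ(2/r₁ − 1/a_t)] = 9.651497 km/s.
First burn Δv₁ = |v_p − v₁| = 2.4533 km/s.
Circular speed at r₂: v₂ = √(μ/r₂) = 2.41384 km/s.
Transfer-orbit speed at r₂: v_a = √[μ(2/r₂ − 1/a_t)] = 1.08535 km/s.
Second burn Δv₂ = |v₂ − v_a| = 1.3285 km/s.
Total Δv = Δv₁ + Δv₂ = 3.782 km/s.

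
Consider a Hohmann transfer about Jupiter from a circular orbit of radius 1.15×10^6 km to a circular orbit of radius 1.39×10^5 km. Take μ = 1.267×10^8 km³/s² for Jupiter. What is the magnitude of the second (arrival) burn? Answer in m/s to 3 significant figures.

Transfer-ellipse semi-major axis a_t = (r₁ + r₂)/2 = (1.150×10^6 + 1.390×10^5)/2 = 6.445×10^5 km.
Circular speed at r = 1.390×10^5 km: v_c = √(μ/r) = 30.19 km/s.
Transfer-orbit speed at the same r (vis-viva, a = a_t): v_t = √[μ(2/r − 1/a_t)] = 40.33 km/s.
Δv₂ = |v_t − v_c| = |40.33 − 30.19| = 10.14 km/s.

Δv₂ = 10100 m/s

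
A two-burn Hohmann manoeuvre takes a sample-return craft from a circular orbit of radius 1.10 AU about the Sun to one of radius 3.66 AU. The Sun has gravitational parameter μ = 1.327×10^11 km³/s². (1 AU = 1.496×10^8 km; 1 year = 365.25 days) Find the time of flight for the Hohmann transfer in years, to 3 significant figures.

t = 1.84 years

In km: r₁ = 1.10 × 1.496×10^8 = 1.6456×10^8 km; r₂ = 3.66 × 1.496×10^8 = 5.47536×10^8 km.
Transfer-ellipse semi-major axis a_t = (r₁ + r₂)/2 = (1.6456×10^8 + 5.47536×10^8)/2 = 3.56048×10^8 km.
Transfer time t = π√(a_t³/μ) = π√((3.56048×10^8)³ / 1.327×10^11) = 5.794×10^7 s.
Converting: 5.794×10^7 s ÷ 3.15576×10^7 s/year (365.25 × 86400) = 1.84 years.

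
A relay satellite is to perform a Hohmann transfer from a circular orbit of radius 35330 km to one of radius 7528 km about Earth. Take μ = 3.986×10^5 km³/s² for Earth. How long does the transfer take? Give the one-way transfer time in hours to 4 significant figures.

The Hohmann ellipse has a_t = (r₁ + r₂)/2 = 21429 km.
By Kepler's third law the transfer-orbit period is T = 2π√(a_t³/μ), so t = T/2 = 15610 s.
Converting: 15610 s ÷ 3600 s/hour = 4.336 hours.

t = 4.336 hours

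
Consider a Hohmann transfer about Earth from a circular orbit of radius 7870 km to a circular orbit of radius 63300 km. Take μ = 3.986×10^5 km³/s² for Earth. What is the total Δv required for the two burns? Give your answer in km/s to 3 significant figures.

The Hohmann ellipse has a_t = (r₁ + r₂)/2 = 35585 km.
Circular speed at r₁: v₁ = √(μ/r₁) = √(3.986×10^5/7870) = 7.117 km/s.
Transfer-orbit speed at r₁ (vis-viva): v_p = √[μ(2/r₁ − 1/a_t)] = 9.492 km/s.
First burn Δv₁ = |v_p − v₁| = 2.375 km/s.
Circular speed at r₂: v₂ = √(μ/r₂) = 2.509 km/s.
Transfer-orbit speed at r₂: v_a = √[μ(2/r₂ − 1/a_t)] = 1.180 km/s.
Second burn Δv₂ = |v₂ − v_a| = 1.329 km/s.
Δv = Δv₁ + Δv₂ = 2.375 + 1.329 = 3.704 km/s.

Δv = 3.70 km/s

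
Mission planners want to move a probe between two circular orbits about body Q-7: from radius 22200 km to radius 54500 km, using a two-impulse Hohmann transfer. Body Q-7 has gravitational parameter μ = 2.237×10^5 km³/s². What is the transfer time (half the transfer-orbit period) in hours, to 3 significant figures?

t = 13.9 hours

The Hohmann ellipse has a_t = (r₁ + r₂)/2 = 38350 km.
Half the transfer-orbit period gives t = π√(a_t³/μ) = 49880 s.
Converting: 49880 s ÷ 3600 s/hour = 13.9 hours.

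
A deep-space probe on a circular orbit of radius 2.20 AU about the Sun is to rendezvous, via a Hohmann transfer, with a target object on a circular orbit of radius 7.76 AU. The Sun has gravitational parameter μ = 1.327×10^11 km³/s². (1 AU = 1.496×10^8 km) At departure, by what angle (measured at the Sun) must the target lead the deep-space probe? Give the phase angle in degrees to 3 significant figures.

In km: r₁ = 2.20 × 1.496×10^8 = 3.2912×10^8 km; r₂ = 7.76 × 1.496×10^8 = 1.160896×10^9 km.
Semi-major axis of the transfer orbit: a_t = (3.2912×10^8 + 1.160896×10^9)/2 = 7.45008×10^8 km.
Transfer time t = π√(a_t³/μ) = 1.7537×10^8 s.
The target's mean motion on its circular orbit is ω₂ = √(μ/r₂³) = 9.2097×10^-9 rad/s.
Angle swept by the target during transfer: ω₂·t = 1.6151 rad = 92.54°.
The deep-space probe traverses 180° on the transfer ellipse, so the target must lead by 180° − 92.54° = 87.5°.

φ = 87.5°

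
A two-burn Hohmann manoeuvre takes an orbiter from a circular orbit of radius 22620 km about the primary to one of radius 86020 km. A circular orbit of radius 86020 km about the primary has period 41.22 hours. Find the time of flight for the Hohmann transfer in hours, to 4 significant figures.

From Kepler's third law T² = 4π²r³/μ at r = 86020 km, T = 41.22 hours = 41.22 × 3600 s = 1.48392×10^5 s: μ = 4π²r³/T² = 1.14114×10^6 km³/s².
Transfer-ellipse semi-major axis a_t = (r₁ + r₂)/2 = (22620 + 86020)/2 = 54320 km.
Transfer time t = π√(a_t³/μ) = π√((54320)³ / 1.14114×10^6) = 37230 s.
Converting: 37230 s ÷ 3600 s/hour = 10.34 hours.

t = 10.34 hours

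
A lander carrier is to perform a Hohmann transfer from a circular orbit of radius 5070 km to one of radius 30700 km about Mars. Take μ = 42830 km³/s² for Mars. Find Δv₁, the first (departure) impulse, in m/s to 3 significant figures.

Δv₁ = 901 m/s

The Hohmann ellipse has a_t = (r₁ + r₂)/2 = 17885 km.
Circular speed at r = 5070 km: v_c = √(μ/r) = 2.9065 km/s.
Transfer-orbit speed at the same r (vis-viva, a = a_t): v_t = √[μ(2/r − 1/a_t)] = 3.8080 km/s.
Δv₁ = |v_t − v_c| = |3.8080 − 2.9065| = 0.9015 km/s.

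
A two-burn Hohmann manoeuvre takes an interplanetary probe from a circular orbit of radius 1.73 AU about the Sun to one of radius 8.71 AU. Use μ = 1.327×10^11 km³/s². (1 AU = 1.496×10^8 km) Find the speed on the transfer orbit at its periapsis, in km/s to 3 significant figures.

In km: r₁ = 1.73 × 1.496×10^8 = 2.58808×10^8 km; r₂ = 8.71 × 1.496×10^8 = 1.303016×10^9 km.
Semi-major axis of the transfer orbit: a_t = (2.58808×10^8 + 1.303016×10^9)/2 = 7.80912×10^8 km.
The periapsis of the transfer ellipse is at r = 2.58808×10^8 km.
Applying v² = μ(2/r − 1/a_t): v = 29.25 km/s.

v = 29.2 km/s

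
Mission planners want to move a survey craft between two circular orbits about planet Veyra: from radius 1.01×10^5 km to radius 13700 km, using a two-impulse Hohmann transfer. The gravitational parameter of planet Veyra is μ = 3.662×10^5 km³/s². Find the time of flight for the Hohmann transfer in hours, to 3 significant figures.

t = 19.8 hours

The Hohmann ellipse has a_t = (r₁ + r₂)/2 = 57350 km.
Half the transfer-orbit period gives t = π√(a_t³/μ) = 71300 s.
Converting: 71300 s ÷ 3600 s/hour = 19.8 hours.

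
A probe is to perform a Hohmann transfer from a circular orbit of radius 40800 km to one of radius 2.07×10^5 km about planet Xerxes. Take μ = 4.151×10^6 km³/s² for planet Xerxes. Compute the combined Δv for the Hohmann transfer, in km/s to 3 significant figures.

Δv = 4.86 km/s

The Hohmann ellipse has a_t = (r₁ + r₂)/2 = 1.239×10^5 km.
Circular speed at r₁: v₁ = √(μ/r₁) = √(4.151×10^6/40800) = 10.087 km/s.
Transfer-orbit speed at r₁ (vis-viva equation): v_p = √[μ(2/r₁ − 1/a_t)] = 13.038 km/s.
First burn Δv₁ = |v_p − v₁| = 2.951 km/s.
Circular speed at r₂: v₂ = √(μ/r₂) = 4.478 km/s.
Transfer-orbit speed at r₂: v_a = √[μ(2/r₂ − 1/a_t)] = 2.570 km/s.
Second burn Δv₂ = |v₂ − v_a| = 1.908 km/s.
Total Δv = Δv₁ + Δv₂ = 4.859 km/s.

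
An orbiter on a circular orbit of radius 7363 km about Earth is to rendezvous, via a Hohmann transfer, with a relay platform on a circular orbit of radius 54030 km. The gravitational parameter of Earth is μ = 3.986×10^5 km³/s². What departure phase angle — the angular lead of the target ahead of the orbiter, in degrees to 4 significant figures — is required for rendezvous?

Semi-major axis of the transfer orbit: a_t = (7363 + 54030)/2 = 30696.5 km.
Transfer time t = π√(a_t³/μ) = 26761.8 s.
Target angular speed ω₂ = √(μ/r₂³) = 5.02708×10^-5 rad/s.
Angle swept by the target during transfer: ω₂·t = 1.3453 rad = 77.08°.
Arrival is 180° from departure on the ellipse, so φ = 180° − 77.08° = 102.9°.

φ = 102.9°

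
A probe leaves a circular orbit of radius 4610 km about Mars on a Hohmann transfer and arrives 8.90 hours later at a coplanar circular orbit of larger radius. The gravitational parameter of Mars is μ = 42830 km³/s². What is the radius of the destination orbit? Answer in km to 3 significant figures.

r₂ = 28300 km

Transfer time t = 8.90 hours = 32040 s, and t = π√(a_t³/μ).
So a_t = (μ t²/π²)^(1/3) = (42830 × (32040)² / π²)^(1/3) = 16454 km.
Since a_t = (r₁ + r₂)/2, r₂ = 2a_t − r₁ = 2×16454 − 4610 = 28298 km.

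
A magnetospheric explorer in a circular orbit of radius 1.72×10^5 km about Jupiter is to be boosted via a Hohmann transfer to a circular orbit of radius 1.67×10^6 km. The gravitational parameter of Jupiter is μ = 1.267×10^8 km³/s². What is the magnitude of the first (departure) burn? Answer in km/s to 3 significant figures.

Δv₁ = 9.41 km/s

The Hohmann ellipse has a_t = (r₁ + r₂)/2 = 9.210×10^5 km.
Circular speed at r = 1.720×10^5 km: v_c = √(μ/r) = 27.141 km/s.
Transfer-orbit speed at the same r (vis-viva, a = a_t): v_t = √[μ(2/r − 1/a_t)] = 36.547 km/s.
Δv₁ = |v_t − v_c| = |36.547 − 27.141| = 9.406 km/s.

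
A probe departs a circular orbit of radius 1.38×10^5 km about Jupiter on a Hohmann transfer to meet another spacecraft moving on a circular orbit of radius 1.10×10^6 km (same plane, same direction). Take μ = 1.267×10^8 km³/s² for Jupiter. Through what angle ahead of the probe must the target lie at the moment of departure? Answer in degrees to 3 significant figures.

φ = 104°

The Hohmann ellipse has a_t = (r₁ + r₂)/2 = 6.190×10^5 km.
The half-period of the transfer ellipse is t = π√(a_t³/μ) = 1.35924×10^5 s.
The target's mean motion on its circular orbit is ω₂ = √(μ/r₂³) = 9.75662×10^-6 rad/s.
Angle swept by the target during transfer: ω₂·t = 1.32616 rad = 75.98°.
The probe traverses 180° on the transfer ellipse, so the target must lead by 180° − 75.98° = 104°.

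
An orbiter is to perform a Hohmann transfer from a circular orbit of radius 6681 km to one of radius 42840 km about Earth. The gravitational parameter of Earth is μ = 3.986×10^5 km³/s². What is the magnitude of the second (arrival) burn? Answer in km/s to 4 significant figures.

The Hohmann ellipse has a_t = (r₁ + r₂)/2 = 24760.5 km.
Circular speed at r = 42840 km: v_c = √(μ/r) = 3.050 km/s.
Vis-viva on the transfer ellipse at r = 42840 km gives v_t = √[μ(2/r − 1/a_t)] = 1.584 km/s.
Δv₂ = |v_t − v_c| = |1.584 − 3.050| = 1.466 km/s.

Δv₂ = 1.466 km/s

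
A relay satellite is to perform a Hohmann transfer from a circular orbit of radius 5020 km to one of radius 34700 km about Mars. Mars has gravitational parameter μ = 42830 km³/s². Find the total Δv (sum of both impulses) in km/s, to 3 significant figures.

Transfer-ellipse semi-major axis a_t = (r₁ + r₂)/2 = (5020 + 34700)/2 = 19860 km.
Circular speed at r₁: v₁ = √(μ/r₁) = √(42830/5020) = 2.921 km/s.
On the transfer ellipse at r₁, vis-viva gives v_p = √[μ(2/r₁ − 1/a_t)] = 3.861 km/s.
First burn Δv₁ = |v_p − v₁| = 0.9400 km/s.
At r₂, v₂ = √(μ/r₂) = 1.111 km/s.
Transfer-orbit speed at r₂: v_a = √[μ(2/r₂ − 1/a_t)] = 0.5586 km/s.
Second burn Δv₂ = |v₂ − v_a| = 0.5524 km/s.
Δv = Δv₁ + Δv₂ = 0.9400 + 0.5524 = 1.492 km/s.

Δv = 1.49 km/s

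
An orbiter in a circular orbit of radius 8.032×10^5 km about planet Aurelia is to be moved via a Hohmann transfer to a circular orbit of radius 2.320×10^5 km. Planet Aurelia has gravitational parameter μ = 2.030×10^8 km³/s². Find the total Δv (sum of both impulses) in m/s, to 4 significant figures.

Semi-major axis of the transfer orbit: a_t = (8.032×10^5 + 2.320×10^5)/2 = 5.176×10^5 km.
Circular speed at r₁: v₁ = √(μ/r₁) = √(2.030×10^8/8.032×10^5) = 15.8978 km/s.
Transfer-orbit speed at r₁ (v² = μ(2/r − 1/a)): v_a = √[μ(2/r₁ − 1/a_t)] = 10.6435 km/s.
First burn Δv₁ = |v_a − v₁| = 5.254 km/s.
At r₂, v₂ = √(μ/r₂) = 29.580 km/s.
Transfer-orbit speed at r₂: v_p = √[μ(2/r₂ − 1/a_t)] = 36.848 km/s.
Second burn Δv₂ = |v₂ − v_p| = 7.268 km/s.
Total Δv = Δv₁ + Δv₂ = 12.52 km/s.

Δv = 12520 m/s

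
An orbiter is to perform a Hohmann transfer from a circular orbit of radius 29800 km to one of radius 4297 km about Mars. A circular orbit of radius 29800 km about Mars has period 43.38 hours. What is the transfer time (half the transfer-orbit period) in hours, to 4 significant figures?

From Kepler's third law T² = 4π²r³/μ at r = 29800 km, T = 43.38 hours = 43.38 × 3600 s = 1.56168×10^5 s: μ = 4π²r³/T² = 42837.5 km³/s².
The Hohmann ellipse has a_t = (r₁ + r₂)/2 = 17048.5 km.
Transfer time t = π√(a_t³/μ) = π√((17048.5)³ / 42837.5) = 33790 s.
Converting: 33790 s ÷ 3600 s/hour = 9.386 hours.

t = 9.386 hours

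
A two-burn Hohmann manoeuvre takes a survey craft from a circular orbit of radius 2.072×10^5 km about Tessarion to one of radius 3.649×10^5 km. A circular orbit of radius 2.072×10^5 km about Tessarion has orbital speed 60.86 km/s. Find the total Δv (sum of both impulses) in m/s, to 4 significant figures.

Δv = 14710 m/s

From the circular-orbit relation v² = μ/r at r = 2.072×10^5 km: μ = v²r = (60.86)² × 2.072×10^5 = 7.67456×10^8 km³/s².
The Hohmann ellipse has a_t = (r₁ + r₂)/2 = 2.8605×10^5 km.
Circular speed at r₁: v₁ = √(μ/r₁) = √(7.67456×10^8/2.072×10^5) = 60.860 km/s.
Transfer-orbit speed at r₁ (v² = μ(2/r − 1/a)): v_p = √[μ(2/r₁ − 1/a_t)] = 68.738 km/s.
First burn Δv₁ = |v_p − v₁| = 7.878 km/s.
At r₂, v₂ = √(μ/r₂) = 45.8606 km/s.
Transfer-orbit speed at r₂: v_a = √[μ(2/r₂ − 1/a_t)] = 39.0314 km/s.
Second burn Δv₂ = |v₂ − v_a| = 6.829 km/s.
Total Δv = Δv₁ + Δv₂ = 14.71 km/s.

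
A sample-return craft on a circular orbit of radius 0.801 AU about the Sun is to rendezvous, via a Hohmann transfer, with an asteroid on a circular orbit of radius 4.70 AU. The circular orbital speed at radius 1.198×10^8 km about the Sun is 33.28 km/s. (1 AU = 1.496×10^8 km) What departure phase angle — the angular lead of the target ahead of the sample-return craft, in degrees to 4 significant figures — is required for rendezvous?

φ = 99.42°

From the circular-orbit relation v² = μ/r at r = 1.198×10^8 km: μ = v²r = (33.28)² × 1.198×10^8 = 1.32685×10^11 km³/s².
In km: r₁ = 0.801 × 1.496×10^8 = 1.198296×10^8 km; r₂ = 4.70 × 1.496×10^8 = 7.0312×10^8 km.
Transfer-ellipse semi-major axis a_t = (r₁ + r₂)/2 = (1.198296×10^8 + 7.0312×10^8)/2 = 4.114748×10^8 km.
Transfer time t = π√(a_t³/μ) = 7.1987×10^7 s.
Target angular speed ω₂ = √(μ/r₂³) = 1.9537×10^-8 rad/s.
Angle swept by the target during transfer: ω₂·t = 1.4064 rad = 80.58°.
Arrival is 180° from departure on the ellipse, so φ = 180° − 80.58° = 99.42°.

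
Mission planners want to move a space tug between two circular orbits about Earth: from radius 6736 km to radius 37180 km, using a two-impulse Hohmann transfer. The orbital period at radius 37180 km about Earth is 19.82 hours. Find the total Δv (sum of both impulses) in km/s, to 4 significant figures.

From Kepler's third law T² = 4π²r³/μ at r = 37180 km, T = 19.82 hours = 19.82 × 3600 s = 71352 s: μ = 4π²r³/T² = 3.98543×10^5 km³/s².
The Hohmann ellipse has a_t = (r₁ + r₂)/2 = 21958 km.
Circular speed at r₁: v₁ = √(μ/r₁) = √(3.98543×10^5/6736) = 7.6920 km/s.
Transfer-orbit speed at r₁ (vis-viva): v_p = √[μ(2/r₁ − 1/a_t)] = 10.009 km/s.
First burn Δv₁ = |v_p − v₁| = 2.317 km/s.
Circular speed at r₂: v₂ = √(μ/r₂) = 3.274 km/s.
Transfer-orbit speed at r₂: v_a = √[μ(2/r₂ − 1/a_t)] = 1.813 km/s.
Second burn Δv₂ = |v₂ − v_a| = 1.461 km/s.
Total Δv = Δv₁ + Δv₂ = 3.778 km/s.

Δv = 3.778 km/s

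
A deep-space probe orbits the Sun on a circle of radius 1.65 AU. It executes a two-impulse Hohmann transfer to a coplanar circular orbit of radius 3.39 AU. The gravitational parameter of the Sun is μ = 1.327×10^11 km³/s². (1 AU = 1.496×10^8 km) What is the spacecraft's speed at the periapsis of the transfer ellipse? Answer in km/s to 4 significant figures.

In km: r₁ = 1.65 × 1.496×10^8 = 2.4684×10^8 km; r₂ = 3.39 × 1.496×10^8 = 5.07144×10^8 km.
The Hohmann ellipse has a_t = (r₁ + r₂)/2 = 3.76992×10^8 km.
The periapsis of the transfer ellipse is at r = 2.4684×10^8 km.
Vis-viva: v = √[μ(2/r − 1/a_t)] = √[1.327×10^11 × (2/2.4684×10^8 − 1/3.76992×10^8)] = 26.89 km/s.

v = 26.89 km/s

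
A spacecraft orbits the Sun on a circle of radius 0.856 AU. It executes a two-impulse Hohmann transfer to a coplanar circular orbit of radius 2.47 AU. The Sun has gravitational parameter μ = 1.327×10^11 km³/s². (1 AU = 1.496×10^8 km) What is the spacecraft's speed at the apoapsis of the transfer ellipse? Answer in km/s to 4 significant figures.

v = 13.60 km/s

In km: r₁ = 0.856 × 1.496×10^8 = 1.280576×10^8 km; r₂ = 2.47 × 1.496×10^8 = 3.69512×10^8 km.
Transfer-ellipse semi-major axis a_t = (r₁ + r₂)/2 = (1.280576×10^8 + 3.69512×10^8)/2 = 2.487848×10^8 km.
At apoapsis, r = 3.69512×10^8 km.
From the vis-viva equation, v = √[μ(2/r − 1/a_t)] = 13.60 km/s.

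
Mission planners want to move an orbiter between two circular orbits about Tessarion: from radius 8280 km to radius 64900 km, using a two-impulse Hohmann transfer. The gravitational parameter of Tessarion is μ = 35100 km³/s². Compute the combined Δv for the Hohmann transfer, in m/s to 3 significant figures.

Δv = 1070 m/s

Semi-major axis of the transfer orbit: a_t = (8280 + 64900)/2 = 36590 km.
Circular speed at r₁: v₁ = √(μ/r₁) = √(35100/8280) = 2.0589 km/s.
On the transfer ellipse at r₁, vis-viva gives v_p = √[μ(2/r₁ − 1/a_t)] = 2.7421 km/s.
First burn Δv₁ = |v_p − v₁| = 0.6832 km/s.
At r₂, v₂ = √(μ/r₂) = 0.7354 km/s.
Transfer-orbit speed at r₂: v_a = √[μ(2/r₂ − 1/a_t)] = 0.3498 km/s.
Second burn Δv₂ = |v₂ − v_a| = 0.3856 km/s.
Δv = Δv₁ + Δv₂ = 0.6832 + 0.3856 = 1.069 km/s.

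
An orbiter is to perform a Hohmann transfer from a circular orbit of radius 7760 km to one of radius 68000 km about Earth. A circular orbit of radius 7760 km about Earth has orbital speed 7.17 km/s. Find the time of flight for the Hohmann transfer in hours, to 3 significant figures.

From the circular-orbit relation v² = μ/r at r = 7760 km: μ = v²r = (7.17)² × 7760 = 3.98933×10^5 km³/s².
Semi-major axis of the transfer orbit: a_t = (7760 + 68000)/2 = 37880 km.
By Kepler's third law the transfer-orbit period is T = 2π√(a_t³/μ), so t = T/2 = 36670 s.
Converting: 36670 s ÷ 3600 s/hour = 10.2 hours.

t = 10.2 hours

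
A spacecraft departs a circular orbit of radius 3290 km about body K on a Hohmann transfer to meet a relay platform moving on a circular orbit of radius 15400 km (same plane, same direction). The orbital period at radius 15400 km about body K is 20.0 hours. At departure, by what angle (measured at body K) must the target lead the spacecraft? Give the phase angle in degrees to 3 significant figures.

φ = 94.9°

From Kepler's third law T² = 4π²r³/μ at r = 15400 km, T = 20.0 hours = 20.0 × 3600 s = 72000 s: μ = 4π²r³/T² = 27813.6 km³/s².
The Hohmann ellipse has a_t = (r₁ + r₂)/2 = 9345 km.
The half-period of the transfer ellipse is t = π√(a_t³/μ) = 17017.3 s.
The target's mean motion on its circular orbit is ω₂ = √(μ/r₂³) = 8.72665×10^-5 rad/s.
Angle swept by the target during transfer: ω₂·t = 1.48504 rad = 85.09°.
The spacecraft traverses 180° on the transfer ellipse, so the target must lead by 180° − 85.09° = 94.9°.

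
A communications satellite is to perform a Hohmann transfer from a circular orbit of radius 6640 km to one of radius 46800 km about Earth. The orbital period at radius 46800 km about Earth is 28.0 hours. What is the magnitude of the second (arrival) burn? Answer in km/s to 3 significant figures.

Δv₂ = 1.46 km/s

From Kepler's third law T² = 4π²r³/μ at r = 46800 km, T = 28.0 hours = 28.0 × 3600 s = 1.008×10^5 s: μ = 4π²r³/T² = 3.98269×10^5 km³/s².
The Hohmann ellipse has a_t = (r₁ + r₂)/2 = 26720 km.
On the circular orbit at r = 46800 km, v_c = √(μ/r) = 2.917 km/s.
Transfer-orbit speed at the same r (vis-viva, a = a_t): v_t = √[μ(2/r − 1/a_t)] = 1.454 km/s.
Δv₂ = |v_t − v_c| = |1.454 − 2.917| = 1.463 km/s.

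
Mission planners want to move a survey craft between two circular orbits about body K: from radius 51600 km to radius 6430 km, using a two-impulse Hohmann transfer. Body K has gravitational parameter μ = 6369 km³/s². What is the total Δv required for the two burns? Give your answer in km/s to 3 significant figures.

The Hohmann ellipse has a_t = (r₁ + r₂)/2 = 29015 km.
At r₁ the circular-orbit speed is v₁ = √(μ/r₁) = 0.3513 km/s.
Transfer-orbit speed at r₁ (vis-viva equation): v_a = √[μ(2/r₁ − 1/a_t)] = 0.1654 km/s.
First burn Δv₁ = |v_a − v₁| = 0.1859 km/s.
Circular speed at r₂: v₂ = √(μ/r₂) = 0.995245 km/s.
Transfer-orbit speed at r₂: v_p = √[μ(2/r₂ − 1/a_t)] = 1.32722 km/s.
Second burn Δv₂ = |v₂ − v_p| = 0.3320 km/s.
Total Δv = Δv₁ + Δv₂ = 0.5179 km/s.

Δv = 0.518 km/s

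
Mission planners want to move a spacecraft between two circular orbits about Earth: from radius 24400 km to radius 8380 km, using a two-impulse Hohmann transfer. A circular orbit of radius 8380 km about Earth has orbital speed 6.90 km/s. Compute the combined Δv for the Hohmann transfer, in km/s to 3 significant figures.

Δv = 2.67 km/s

From the circular-orbit relation v² = μ/r at r = 8380 km: μ = v²r = (6.90)² × 8380 = 3.98972×10^5 km³/s².
Semi-major axis of the transfer orbit: a_t = (24400 + 8380)/2 = 16390 km.
Circular speed at r₁: v₁ = √(μ/r₁) = √(3.98972×10^5/24400) = 4.0437 km/s.
On the transfer ellipse at r₁, v² = μ(2/r − 1/a) gives v_a = √[μ(2/r₁ − 1/a_t)] = 2.8914 km/s.
First burn Δv₁ = |v_a − v₁| = 1.152 km/s.
At r₂, v₂ = √(μ/r₂) = 6.900 km/s.
Transfer-orbit speed at r₂: v_p = √[μ(2/r₂ − 1/a_t)] = 8.419 km/s.
Second burn Δv₂ = |v₂ − v_p| = 1.519 km/s.
Total Δv = Δv₁ + Δv₂ = 2.671 km/s.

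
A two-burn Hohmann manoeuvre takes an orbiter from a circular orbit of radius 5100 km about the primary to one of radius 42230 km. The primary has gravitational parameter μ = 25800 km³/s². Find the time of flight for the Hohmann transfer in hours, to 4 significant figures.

t = 19.78 hours

Semi-major axis of the transfer orbit: a_t = (5100 + 42230)/2 = 23665 km.
By Kepler's third law the transfer-orbit period is T = 2π√(a_t³/μ), so t = T/2 = 71200 s.
Converting: 71200 s ÷ 3600 s/hour = 19.78 hours.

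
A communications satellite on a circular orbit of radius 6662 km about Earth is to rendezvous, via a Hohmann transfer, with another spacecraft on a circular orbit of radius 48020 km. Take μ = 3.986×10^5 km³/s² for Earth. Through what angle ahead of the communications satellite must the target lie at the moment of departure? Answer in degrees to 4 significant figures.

φ = 102.7°

The Hohmann ellipse has a_t = (r₁ + r₂)/2 = 27341 km.
The half-period of the transfer ellipse is t = π√(a_t³/μ) = 22496 s.
The target's mean motion on its circular orbit is ω₂ = √(μ/r₂³) = 5.9998×10^-5 rad/s.
Angle swept by the target during transfer: ω₂·t = 1.3497 rad = 77.33°.
Arrival is 180° from departure on the ellipse, so φ = 180° − 77.33° = 102.7°.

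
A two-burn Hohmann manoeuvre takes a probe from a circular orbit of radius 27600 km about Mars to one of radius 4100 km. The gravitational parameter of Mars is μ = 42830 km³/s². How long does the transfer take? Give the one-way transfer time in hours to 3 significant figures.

t = 8.41 hours

Transfer-ellipse semi-major axis a_t = (r₁ + r₂)/2 = (27600 + 4100)/2 = 15850 km.
Half the transfer-orbit period gives t = π√(a_t³/μ) = 30290 s.
Converting: 30290 s ÷ 3600 s/hour = 8.41 hours.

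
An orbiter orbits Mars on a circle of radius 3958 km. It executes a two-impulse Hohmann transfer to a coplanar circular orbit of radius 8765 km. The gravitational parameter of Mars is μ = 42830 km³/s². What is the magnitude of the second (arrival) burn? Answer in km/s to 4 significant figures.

Semi-major axis of the transfer orbit: a_t = (3958 + 8765)/2 = 6361.5 km.
On the circular orbit at r = 8765 km, v_c = √(μ/r) = 2.2105 km/s.
Transfer-orbit speed at the same r (vis-viva, a = a_t): v_t = √[μ(2/r − 1/a_t)] = 1.7436 km/s.
Δv₂ = |v_t − v_c| = |1.7436 − 2.2105| = 0.4669 km/s.

Δv₂ = 0.4669 km/s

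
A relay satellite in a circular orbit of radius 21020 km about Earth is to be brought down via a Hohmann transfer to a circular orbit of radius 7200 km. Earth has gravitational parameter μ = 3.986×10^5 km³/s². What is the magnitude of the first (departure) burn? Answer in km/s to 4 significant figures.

Δv₁ = 1.244 km/s

Transfer-ellipse semi-major axis a_t = (r₁ + r₂)/2 = (21020 + 7200)/2 = 14110 km.
Circular speed at r = 21020 km: v_c = √(μ/r) = 4.355 km/s.
Vis-viva on the transfer ellipse at r = 21020 km gives v_t = √[μ(2/r − 1/a_t)] = 3.111 km/s.
Δv₁ = |v_t − v_c| = |3.111 − 4.355| = 1.244 km/s.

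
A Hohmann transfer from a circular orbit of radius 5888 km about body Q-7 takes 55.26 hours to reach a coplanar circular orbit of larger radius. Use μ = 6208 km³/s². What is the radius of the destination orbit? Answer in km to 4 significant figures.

r₂ = 52510 km

Transfer time t = 55.26 hours = 1.98936×10^5 s, and t = π√(a_t³/μ).
So a_t = (μ t²/π²)^(1/3) = (6208 × (1.98936×10^5)² / π²)^(1/3) = 29198 km.
Since a_t = (r₁ + r₂)/2, r₂ = 2a_t − r₁ = 2×29198 − 5888 = 52508 km.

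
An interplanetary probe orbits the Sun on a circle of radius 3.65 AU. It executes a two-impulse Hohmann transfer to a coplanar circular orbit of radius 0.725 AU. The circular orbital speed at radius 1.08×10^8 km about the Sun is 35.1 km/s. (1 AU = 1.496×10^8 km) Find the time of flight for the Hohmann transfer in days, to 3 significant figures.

From the circular-orbit relation v² = μ/r at r = 1.08×10^8 km: μ = v²r = (35.1)² × 1.08×10^8 = 1.33057×10^11 km³/s².
In km: r₁ = 3.65 × 1.496×10^8 = 5.4604×10^8 km; r₂ = 0.725 × 1.496×10^8 = 1.0846×10^8 km.
Semi-major axis of the transfer orbit: a_t = (5.4604×10^8 + 1.0846×10^8)/2 = 3.2725×10^8 km.
Transfer time t = π√(a_t³/μ) = π√((3.2725×10^8)³ / 1.33057×10^11) = 5.099×10^7 s.
Converting: 5.099×10^7 s ÷ 86400 s/day = 590 days.

t = 590 days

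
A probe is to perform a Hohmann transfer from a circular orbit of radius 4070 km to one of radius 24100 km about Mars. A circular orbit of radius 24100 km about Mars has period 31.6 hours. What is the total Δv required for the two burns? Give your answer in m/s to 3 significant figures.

Δv = 1610 m/s

From Kepler's third law T² = 4π²r³/μ at r = 24100 km, T = 31.6 hours = 31.6 × 3600 s = 1.1376×10^5 s: μ = 4π²r³/T² = 42700.4 km³/s².
Semi-major axis of the transfer orbit: a_t = (4070 + 24100)/2 = 14085 km.
At r₁ the circular-orbit speed is v₁ = √(μ/r₁) = 3.2391 km/s.
Transfer-orbit speed at r₁ (v² = μ(2/r − 1/a)): v_p = √[μ(2/r₁ − 1/a_t)] = 4.2369 km/s.
First burn Δv₁ = |v_p − v₁| = 0.9978 km/s.
At r₂, v₂ = √(μ/r₂) = 1.3311 km/s.
Transfer-orbit speed at r₂: v_a = √[μ(2/r₂ − 1/a_t)] = 0.71553 km/s.
Second burn Δv₂ = |v₂ − v_a| = 0.6156 km/s.
Δv = Δv₁ + Δv₂ = 0.9978 + 0.6156 = 1.613 km/s.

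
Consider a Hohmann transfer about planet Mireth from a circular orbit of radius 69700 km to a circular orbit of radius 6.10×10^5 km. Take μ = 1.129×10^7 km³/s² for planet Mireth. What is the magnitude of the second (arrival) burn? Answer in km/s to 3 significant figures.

Semi-major axis of the transfer orbit: a_t = (69700 + 6.100×10^5)/2 = 3.3985×10^5 km.
Circular speed at r = 6.100×10^5 km: v_c = √(μ/r) = 4.302 km/s.
Transfer-orbit speed at the same r (vis-viva, a = a_t): v_t = √[μ(2/r − 1/a_t)] = 1.948 km/s.
Δv₂ = |v_t − v_c| = |1.948 − 4.302| = 2.354 km/s.

Δv₂ = 2.35 km/s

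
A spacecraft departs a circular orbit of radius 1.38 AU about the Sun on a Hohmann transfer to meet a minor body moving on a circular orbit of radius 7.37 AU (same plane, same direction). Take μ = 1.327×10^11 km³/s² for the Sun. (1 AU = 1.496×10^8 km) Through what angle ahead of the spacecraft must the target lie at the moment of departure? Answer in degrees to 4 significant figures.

φ = 97.67°

In km: r₁ = 1.38 × 1.496×10^8 = 2.06448×10^8 km; r₂ = 7.37 × 1.496×10^8 = 1.102552×10^9 km.
Semi-major axis of the transfer orbit: a_t = (2.06448×10^8 + 1.102552×10^9)/2 = 6.545×10^8 km.
The half-period of the transfer ellipse is t = π√(a_t³/μ) = 1.444×10^8 s.
The target's mean motion on its circular orbit is ω₂ = √(μ/r₂³) = 9.950×10^-9 rad/s.
Angle swept by the target during transfer: ω₂·t = 1.437 rad = 82.33°.
Arrival is 180° from departure on the ellipse, so φ = 180° − 82.33° = 97.67°.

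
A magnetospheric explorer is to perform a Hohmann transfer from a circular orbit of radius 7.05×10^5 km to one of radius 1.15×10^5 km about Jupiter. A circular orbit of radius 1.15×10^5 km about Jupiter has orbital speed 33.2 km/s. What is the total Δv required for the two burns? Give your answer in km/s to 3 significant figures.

From the circular-orbit relation v² = μ/r at r = 1.15×10^5 km: μ = v²r = (33.2)² × 1.15×10^5 = 1.26758×10^8 km³/s².
Transfer-ellipse semi-major axis a_t = (r₁ + r₂)/2 = (7.050×10^5 + 1.150×10^5)/2 = 4.100×10^5 km.
At r₁ the circular-orbit speed is v₁ = √(μ/r₁) = 13.4089 km/s.
Transfer-orbit speed at r₁ (vis-viva equation): v_a = √[μ(2/r₁ − 1/a_t)] = 7.10149 km/s.
First burn Δv₁ = |v_a − v₁| = 6.3074 km/s.
Circular speed at r₂: v₂ = √(μ/r₂) = 33.200 km/s.
Transfer-orbit speed at r₂: v_p = √[μ(2/r₂ − 1/a_t)] = 43.535 km/s.
Second burn Δv₂ = |v₂ − v_p| = 10.335 km/s.
Δv = Δv₁ + Δv₂ = 6.3074 + 10.335 = 16.64 km/s.

Δv = 16.6 km/s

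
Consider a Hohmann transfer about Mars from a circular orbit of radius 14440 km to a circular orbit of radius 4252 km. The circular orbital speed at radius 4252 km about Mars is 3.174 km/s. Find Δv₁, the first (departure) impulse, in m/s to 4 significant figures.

Δv₁ = 560.6 m/s

From the circular-orbit relation v² = μ/r at r = 4252 km: μ = v²r = (3.174)² × 4252 = 42835.8 km³/s².
The Hohmann ellipse has a_t = (r₁ + r₂)/2 = 9346 km.
Circular speed at r = 14440 km: v_c = √(μ/r) = 1.7223 km/s.
Vis-viva on the transfer ellipse at r = 14440 km gives v_t = √[μ(2/r − 1/a_t)] = 1.1617 km/s.
Δv₁ = |v_t − v_c| = |1.1617 − 1.7223| = 0.5606 km/s.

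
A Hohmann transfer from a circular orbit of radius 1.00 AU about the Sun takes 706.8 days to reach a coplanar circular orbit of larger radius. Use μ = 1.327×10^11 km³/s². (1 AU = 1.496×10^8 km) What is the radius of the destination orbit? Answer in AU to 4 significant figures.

r₂ = 3.930 AU

In km: r₁ = 1.00 × 1.496×10^8 = 1.496×10^8 km.
Transfer time t = 706.8 days = 6.106752×10^7 s, and t = π√(a_t³/μ).
So a_t = (μ t²/π²)^(1/3) = (1.327×10^11 × (6.106752×10^7)² / π²)^(1/3) = 3.6875×10^8 km.
Since a_t = (r₁ + r₂)/2, r₂ = 2a_t − r₁ = 2×3.6875×10^8 − 1.496×10^8 = 5.879×10^8 km.
In AU: r₂ = 5.879×10^8 / 1.496×10^8 = 3.930 AU.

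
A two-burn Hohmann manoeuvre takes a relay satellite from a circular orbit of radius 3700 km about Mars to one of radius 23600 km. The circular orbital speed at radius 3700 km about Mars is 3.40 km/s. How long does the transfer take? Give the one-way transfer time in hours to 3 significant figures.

t = 6.73 hours

From the circular-orbit relation v² = μ/r at r = 3700 km: μ = v²r = (3.40)² × 3700 = 42772.0 km³/s².
Transfer-ellipse semi-major axis a_t = (r₁ + r₂)/2 = (3700 + 23600)/2 = 13650 km.
Transfer time t = π√(a_t³/μ) = π√((13650)³ / 42772.0) = 24230 s.
Converting: 24230 s ÷ 3600 s/hour = 6.73 hours.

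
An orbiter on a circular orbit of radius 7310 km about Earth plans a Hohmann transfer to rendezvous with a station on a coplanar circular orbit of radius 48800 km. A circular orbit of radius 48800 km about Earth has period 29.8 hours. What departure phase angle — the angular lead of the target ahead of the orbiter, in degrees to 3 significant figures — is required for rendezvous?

φ = 102°

From Kepler's third law T² = 4π²r³/μ at r = 48800 km, T = 29.8 hours = 29.8 × 3600 s = 1.0728×10^5 s: μ = 4π²r³/T² = 3.98641×10^5 km³/s².
The Hohmann ellipse has a_t = (r₁ + r₂)/2 = 28055 km.
Transfer time t = π√(a_t³/μ) = 23380 s.
Target angular speed ω₂ = √(μ/r₂³) = 5.857×10^-5 rad/s.
Angle swept by the target during transfer: ω₂·t = 1.3694 rad = 78.46°.
The orbiter traverses 180° on the transfer ellipse, so the target must lead by 180° − 78.46° = 102°.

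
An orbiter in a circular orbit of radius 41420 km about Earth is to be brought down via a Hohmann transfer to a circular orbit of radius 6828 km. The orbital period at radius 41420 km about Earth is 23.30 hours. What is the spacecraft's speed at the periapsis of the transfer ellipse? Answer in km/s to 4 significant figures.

From Kepler's third law T² = 4π²r³/μ at r = 41420 km, T = 23.30 hours = 23.30 × 3600 s = 83880 s: μ = 4π²r³/T² = 3.98725×10^5 km³/s².
Transfer-ellipse semi-major axis a_t = (r₁ + r₂)/2 = (41420 + 6828)/2 = 24124 km.
At periapsis, r = 6828 km.
From the vis-viva equation, v = √[μ(2/r − 1/a_t)] = 10.01 km/s.

v = 10.01 km/s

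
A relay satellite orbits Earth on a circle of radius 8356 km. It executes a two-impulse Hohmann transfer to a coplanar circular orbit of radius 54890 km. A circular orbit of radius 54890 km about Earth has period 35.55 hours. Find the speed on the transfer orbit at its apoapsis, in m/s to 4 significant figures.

v = 1385 m/s

From Kepler's third law T² = 4π²r³/μ at r = 54890 km, T = 35.55 hours = 35.55 × 3600 s = 1.2798×10^5 s: μ = 4π²r³/T² = 3.98616×10^5 km³/s².
The Hohmann ellipse has a_t = (r₁ + r₂)/2 = 31623 km.
At apoapsis, r = 54890 km.
Applying v² = μ(2/r − 1/a_t): v = 1.385 km/s.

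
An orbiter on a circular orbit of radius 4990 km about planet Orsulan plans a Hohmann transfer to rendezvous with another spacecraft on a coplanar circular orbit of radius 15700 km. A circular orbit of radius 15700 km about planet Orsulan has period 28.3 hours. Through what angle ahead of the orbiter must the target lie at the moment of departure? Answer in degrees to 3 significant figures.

φ = 83.7°

From Kepler's third law T² = 4π²r³/μ at r = 15700 km, T = 28.3 hours = 28.3 × 3600 s = 1.0188×10^5 s: μ = 4π²r³/T² = 14719.1 km³/s².
The Hohmann ellipse has a_t = (r₁ + r₂)/2 = 10345 km.
The half-period of the transfer ellipse is t = π√(a_t³/μ) = 27246.2 s.
Target angular speed ω₂ = √(μ/r₂³) = 6.16724×10^-5 rad/s.
Angle swept by the target during transfer: ω₂·t = 1.68034 rad = 96.28°.
Arrival is 180° from departure on the ellipse, so φ = 180° − 96.28° = 83.7°.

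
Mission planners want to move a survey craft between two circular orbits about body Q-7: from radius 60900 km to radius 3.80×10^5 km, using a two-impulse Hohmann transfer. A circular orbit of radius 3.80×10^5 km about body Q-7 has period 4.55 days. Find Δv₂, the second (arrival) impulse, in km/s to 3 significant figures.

Δv₂ = 2.88 km/s

From Kepler's third law T² = 4π²r³/μ at r = 3.80×10^5 km, T = 4.55 days = 4.55 × 86400 s = 3.9312×10^5 s: μ = 4π²r³/T² = 1.40172×10^7 km³/s².
Transfer-ellipse semi-major axis a_t = (r₁ + r₂)/2 = (60900 + 3.800×10^5)/2 = 2.2045×10^5 km.
On the circular orbit at r = 3.800×10^5 km, v_c = √(μ/r) = 6.073 km/s.
Vis-viva on the transfer ellipse at r = 3.800×10^5 km gives v_t = √[μ(2/r − 1/a_t)] = 3.192 km/s.
Δv₂ = |v_t − v_c| = |3.192 − 6.073| = 2.881 km/s.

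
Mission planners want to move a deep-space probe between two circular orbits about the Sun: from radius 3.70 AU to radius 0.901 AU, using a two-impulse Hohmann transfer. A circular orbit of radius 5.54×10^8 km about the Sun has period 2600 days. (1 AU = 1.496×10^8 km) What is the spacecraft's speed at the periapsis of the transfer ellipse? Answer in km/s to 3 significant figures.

From Kepler's third law T² = 4π²r³/μ at r = 5.54×10^8 km, T = 2600 days = 2600 × 86400 s = 2.2464×10^8 s: μ = 4π²r³/T² = 1.33019×10^11 km³/s².
In km: r₁ = 3.70 × 1.496×10^8 = 5.5352×10^8 km; r₂ = 0.901 × 1.496×10^8 = 1.347896×10^8 km.
The Hohmann ellipse has a_t = (r₁ + r₂)/2 = 3.441548×10^8 km.
The periapsis of the transfer ellipse is at r = 1.347896×10^8 km.
From the vis-viva equation, v = √[μ(2/r − 1/a_t)] = 39.84 km/s.

v = 39.8 km/s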